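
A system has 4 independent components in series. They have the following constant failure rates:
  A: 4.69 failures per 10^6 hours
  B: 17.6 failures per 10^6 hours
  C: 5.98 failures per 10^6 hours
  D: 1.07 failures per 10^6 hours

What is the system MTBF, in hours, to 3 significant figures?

34100

Series of exponential components: λ_sys = Σ λ_i
λ_sys = 0.00000469 + 0.0000176 + 0.00000598 + 0.00000107 = 2.9340e-05 /h
MTBF = 1 / λ_sys = 34100 h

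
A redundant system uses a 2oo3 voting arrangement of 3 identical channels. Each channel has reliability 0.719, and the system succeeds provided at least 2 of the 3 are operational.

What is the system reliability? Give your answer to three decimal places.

R = Σ_{i=2}^{3} C(3,i) p^i (1−p)^{3−i} with p = 0.719
C(3,2)·0.719^2·0.281^1 = 0.43580
C(3,3)·0.719^3·0.281^0 = 0.37169
Sum = 0.807

0.807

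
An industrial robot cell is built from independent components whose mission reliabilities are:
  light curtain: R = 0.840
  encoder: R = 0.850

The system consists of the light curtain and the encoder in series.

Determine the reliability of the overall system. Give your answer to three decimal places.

0.714

Series (light curtain and encoder): 0.84000 × 0.85000 = 0.714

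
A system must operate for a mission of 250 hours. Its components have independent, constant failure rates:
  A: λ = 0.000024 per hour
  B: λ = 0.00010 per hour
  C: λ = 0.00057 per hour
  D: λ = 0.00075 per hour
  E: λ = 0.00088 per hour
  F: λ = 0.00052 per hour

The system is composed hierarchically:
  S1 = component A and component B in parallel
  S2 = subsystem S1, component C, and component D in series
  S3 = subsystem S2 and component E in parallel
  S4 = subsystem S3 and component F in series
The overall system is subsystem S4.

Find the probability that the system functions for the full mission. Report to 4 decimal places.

0.8293

R(A) = exp(−0.000024 × 250) = 0.994018
R(B) = exp(−0.00010 × 250) = 0.975310
R(C) = exp(−0.00057 × 250) = 0.867188
R(D) = exp(−0.00075 × 250) = 0.829029
R(E) = exp(−0.00088 × 250) = 0.802519
R(F) = exp(−0.00052 × 250) = 0.878095
Parallel (A and B): 1 − (1 − 0.994018)(1 − 0.975310) = 0.999852
Series ([0.999852], C, and D): 0.999852 × 0.867188 × 0.829029 = 0.718818
Parallel ([0.718818] and E): 1 − (1 − 0.718818)(1 − 0.802519) = 0.944472
Series ([0.944472] and F): 0.944472 × 0.878095 = 0.8293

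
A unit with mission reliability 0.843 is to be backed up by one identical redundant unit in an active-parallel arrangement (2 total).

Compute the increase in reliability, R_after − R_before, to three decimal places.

R_before = 0.843
R_after = 1 − (1 − 0.843)^2 = 0.975
ΔR = 0.975 − 0.843 = 0.132

0.132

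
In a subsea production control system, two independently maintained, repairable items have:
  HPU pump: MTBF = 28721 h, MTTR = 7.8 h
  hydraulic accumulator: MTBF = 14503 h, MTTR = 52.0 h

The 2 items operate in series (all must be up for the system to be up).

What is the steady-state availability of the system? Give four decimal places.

0.9962

A(HPU pump) = MTBF/(MTBF+MTTR) = 28721/(28721+7.8) = 0.999728
A(hydraulic accumulator) = MTBF/(MTBF+MTTR) = 14503/(14503+52.0) = 0.996427
Series availability: 0.999728 × 0.996427 = 0.9962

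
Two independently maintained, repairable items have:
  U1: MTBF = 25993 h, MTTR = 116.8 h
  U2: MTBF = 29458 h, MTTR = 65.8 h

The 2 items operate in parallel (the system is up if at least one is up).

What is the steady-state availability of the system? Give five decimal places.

A(U1) = MTBF/(MTBF+MTTR) = 25993/(25993+116.8) = 0.995527
A(U2) = MTBF/(MTBF+MTTR) = 29458/(29458+65.8) = 0.997771
Parallel availability: 1 − (1 − 0.995527)(1 − 0.997771) = 0.99999

0.99999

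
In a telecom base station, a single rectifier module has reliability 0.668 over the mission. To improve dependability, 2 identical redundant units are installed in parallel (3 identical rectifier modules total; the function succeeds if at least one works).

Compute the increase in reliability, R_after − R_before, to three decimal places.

R_before = 0.668
R_after = 1 − (1 − 0.668)^3 = 0.963
ΔR = 0.963 − 0.668 = 0.295

0.295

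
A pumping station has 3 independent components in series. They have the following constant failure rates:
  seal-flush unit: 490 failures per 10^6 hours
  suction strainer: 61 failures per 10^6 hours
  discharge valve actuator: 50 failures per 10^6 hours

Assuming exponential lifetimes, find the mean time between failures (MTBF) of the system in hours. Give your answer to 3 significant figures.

Series of exponential components: λ_sys = Σ λ_i
λ_sys = 0.00049 + 0.000061 + 0.000050 = 6.0100e-04 /h
MTBF = 1 / λ_sys = 1660 h

1660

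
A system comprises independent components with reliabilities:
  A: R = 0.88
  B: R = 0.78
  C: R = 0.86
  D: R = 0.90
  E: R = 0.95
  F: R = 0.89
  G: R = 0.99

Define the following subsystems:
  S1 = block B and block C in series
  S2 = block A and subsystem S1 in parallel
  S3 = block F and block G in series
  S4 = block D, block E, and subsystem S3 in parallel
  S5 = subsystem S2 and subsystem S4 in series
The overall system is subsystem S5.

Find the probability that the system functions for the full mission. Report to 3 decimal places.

0.960

Series (B and C): 0.78000 × 0.86000 = 0.67080
Parallel (A and [0.67080]): 1 − (1 − 0.88000)(1 − 0.67080) = 0.96050
Series (F and G): 0.89000 × 0.99000 = 0.88110
Parallel (D, E, and [0.88110]): 1 − (1 − 0.90000)(1 − 0.95000)(1 − 0.88110) = 0.99941
Series ([0.96050] and [0.99941]): 0.96050 × 0.99941 = 0.960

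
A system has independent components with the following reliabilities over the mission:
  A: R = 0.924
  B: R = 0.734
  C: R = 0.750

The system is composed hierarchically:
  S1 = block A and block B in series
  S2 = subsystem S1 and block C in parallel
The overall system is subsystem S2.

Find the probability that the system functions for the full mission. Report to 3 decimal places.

Series (A and B): 0.92400 × 0.73400 = 0.67822
Parallel ([0.67822] and C): 1 − (1 − 0.67822)(1 − 0.75000) = 0.920

0.920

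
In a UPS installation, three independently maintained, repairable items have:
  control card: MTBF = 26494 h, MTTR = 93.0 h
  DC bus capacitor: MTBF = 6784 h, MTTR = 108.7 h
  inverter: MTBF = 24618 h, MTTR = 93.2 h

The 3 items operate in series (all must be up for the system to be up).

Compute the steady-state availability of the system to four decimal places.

0.9771

A(control card) = MTBF/(MTBF+MTTR) = 26494/(26494+93.0) = 0.996502
A(DC bus capacitor) = MTBF/(MTBF+MTTR) = 6784/(6784+108.7) = 0.984230
A(inverter) = MTBF/(MTBF+MTTR) = 24618/(24618+93.2) = 0.996228
Series availability: 0.996502 × 0.984230 × 0.996228 = 0.9771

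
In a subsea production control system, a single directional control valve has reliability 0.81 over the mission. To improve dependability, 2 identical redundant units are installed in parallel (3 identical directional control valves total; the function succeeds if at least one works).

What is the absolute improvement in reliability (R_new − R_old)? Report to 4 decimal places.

0.1831

R_before = 0.81
R_after = 1 − (1 − 0.81)^3 = 0.9931
ΔR = 0.9931 − 0.81 = 0.1831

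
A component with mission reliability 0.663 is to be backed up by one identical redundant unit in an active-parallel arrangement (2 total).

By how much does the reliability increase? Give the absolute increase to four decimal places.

0.2234

R_before = 0.663
R_after = 1 − (1 − 0.663)^2 = 0.8864
ΔR = 0.8864 − 0.663 = 0.2234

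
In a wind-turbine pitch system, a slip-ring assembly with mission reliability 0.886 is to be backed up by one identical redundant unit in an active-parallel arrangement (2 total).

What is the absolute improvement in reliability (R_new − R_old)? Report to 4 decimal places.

R_before = 0.886
R_after = 1 − (1 − 0.886)^2 = 0.9870
ΔR = 0.9870 − 0.886 = 0.1010

0.1010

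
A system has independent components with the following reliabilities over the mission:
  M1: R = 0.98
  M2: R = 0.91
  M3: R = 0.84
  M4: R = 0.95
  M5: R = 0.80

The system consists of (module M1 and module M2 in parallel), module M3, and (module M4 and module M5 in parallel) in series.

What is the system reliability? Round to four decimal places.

0.8301

Parallel (M1 and M2): 1 − (1 − 0.980000)(1 − 0.910000) = 0.998200
Parallel (M4 and M5): 1 − (1 − 0.950000)(1 − 0.800000) = 0.990000
Series ([0.998200], M3, and [0.990000]): 0.998200 × 0.840000 × 0.990000 = 0.8301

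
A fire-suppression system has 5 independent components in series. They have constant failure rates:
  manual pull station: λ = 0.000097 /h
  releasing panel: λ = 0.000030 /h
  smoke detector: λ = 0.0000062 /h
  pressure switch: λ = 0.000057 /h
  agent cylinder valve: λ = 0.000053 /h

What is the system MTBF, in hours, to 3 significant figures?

4110

Series of exponential components: λ_sys = Σ λ_i
λ_sys = 0.000097 + 0.000030 + 0.0000062 + 0.000057 + 0.000053 = 2.4320e-04 /h
MTBF = 1 / λ_sys = 4110 h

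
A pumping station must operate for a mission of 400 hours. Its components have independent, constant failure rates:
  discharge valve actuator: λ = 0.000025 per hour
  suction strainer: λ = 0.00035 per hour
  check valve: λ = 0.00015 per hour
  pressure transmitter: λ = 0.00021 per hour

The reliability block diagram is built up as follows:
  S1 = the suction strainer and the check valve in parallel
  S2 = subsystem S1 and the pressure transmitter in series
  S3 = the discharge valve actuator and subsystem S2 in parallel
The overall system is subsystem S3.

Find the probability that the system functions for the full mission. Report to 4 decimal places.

R(discharge valve actuator) = exp(−0.000025 × 400) = 0.990050
R(suction strainer) = exp(−0.00035 × 400) = 0.869358
R(check valve) = exp(−0.00015 × 400) = 0.941765
R(pressure transmitter) = exp(−0.00021 × 400) = 0.919431
Parallel (suction strainer and check valve): 1 − (1 − 0.869358)(1 − 0.941765) = 0.992392
Series ([0.992392] and pressure transmitter): 0.992392 × 0.919431 = 0.912436
Parallel (discharge valve actuator and [0.912436]): 1 − (1 − 0.990050)(1 − 0.912436) = 0.9991

0.9991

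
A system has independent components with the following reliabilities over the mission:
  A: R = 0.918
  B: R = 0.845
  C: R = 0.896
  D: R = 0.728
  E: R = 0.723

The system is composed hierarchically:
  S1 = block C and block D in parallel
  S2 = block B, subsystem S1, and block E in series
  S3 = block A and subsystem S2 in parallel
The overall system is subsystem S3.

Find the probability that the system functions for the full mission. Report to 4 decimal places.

Parallel (C and D): 1 − (1 − 0.896000)(1 − 0.728000) = 0.971712
Series (B, [0.971712], and E): 0.845000 × 0.971712 × 0.723000 = 0.593653
Parallel (A and [0.593653]): 1 − (1 − 0.918000)(1 − 0.593653) = 0.9667

0.9667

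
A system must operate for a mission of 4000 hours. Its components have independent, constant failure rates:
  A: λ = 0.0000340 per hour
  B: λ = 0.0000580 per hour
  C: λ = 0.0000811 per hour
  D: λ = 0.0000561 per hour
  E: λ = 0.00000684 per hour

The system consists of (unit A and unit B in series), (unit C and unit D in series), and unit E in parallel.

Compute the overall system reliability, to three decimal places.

R(A) = exp(−0.0000340 × 4000) = 0.87284
R(B) = exp(−0.0000580 × 4000) = 0.79295
R(C) = exp(−0.0000811 × 4000) = 0.72296
R(D) = exp(−0.0000561 × 4000) = 0.79900
R(E) = exp(−0.00000684 × 4000) = 0.97301
Series (A and B): 0.87284 × 0.79295 = 0.69212
Series (C and D): 0.72296 × 0.79900 = 0.57765
Parallel ([0.69212], [0.57765], and E): 1 − (1 − 0.69212)(1 − 0.57765)(1 − 0.97301) = 0.996

0.996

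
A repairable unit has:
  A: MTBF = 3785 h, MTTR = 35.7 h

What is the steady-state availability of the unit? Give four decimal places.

0.9907

A(A) = MTBF/(MTBF+MTTR) = 3785/(3785+35.7) = 0.9907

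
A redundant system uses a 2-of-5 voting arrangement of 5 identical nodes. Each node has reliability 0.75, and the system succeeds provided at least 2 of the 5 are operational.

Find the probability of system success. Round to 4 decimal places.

R = Σ_{i=2}^{5} C(5,i) p^i (1−p)^{5−i} with p = 0.75
C(5,2)·0.75^2·0.25^3 = 0.087891
C(5,3)·0.75^3·0.25^2 = 0.263672
C(5,4)·0.75^4·0.25^1 = 0.395508
C(5,5)·0.75^5·0.25^0 = 0.237305
Sum = 0.9844

0.9844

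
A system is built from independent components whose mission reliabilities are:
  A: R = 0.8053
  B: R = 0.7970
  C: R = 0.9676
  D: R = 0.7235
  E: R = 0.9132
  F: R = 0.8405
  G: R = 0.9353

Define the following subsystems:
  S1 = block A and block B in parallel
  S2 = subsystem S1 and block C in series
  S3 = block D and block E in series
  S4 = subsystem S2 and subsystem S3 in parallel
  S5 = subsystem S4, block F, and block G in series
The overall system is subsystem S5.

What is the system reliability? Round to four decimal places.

Parallel (A and B): 1 − (1 − 0.805300)(1 − 0.797000) = 0.960476
Series ([0.960476] and C): 0.960476 × 0.967600 = 0.929357
Series (D and E): 0.723500 × 0.913200 = 0.660700
Parallel ([0.929357] and [0.660700]): 1 − (1 − 0.929357)(1 − 0.660700) = 0.976031
Series ([0.976031], F, and G): 0.976031 × 0.840500 × 0.935300 = 0.7673

0.7673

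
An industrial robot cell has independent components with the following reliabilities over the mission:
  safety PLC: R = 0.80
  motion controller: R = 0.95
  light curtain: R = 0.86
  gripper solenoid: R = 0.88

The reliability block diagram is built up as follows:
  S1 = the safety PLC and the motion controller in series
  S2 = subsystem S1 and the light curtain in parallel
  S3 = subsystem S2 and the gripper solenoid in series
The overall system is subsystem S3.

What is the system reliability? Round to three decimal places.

Series (safety PLC and motion controller): 0.80000 × 0.95000 = 0.76000
Parallel ([0.76000] and light curtain): 1 − (1 − 0.76000)(1 − 0.86000) = 0.96640
Series ([0.96640] and gripper solenoid): 0.96640 × 0.88000 = 0.850

0.850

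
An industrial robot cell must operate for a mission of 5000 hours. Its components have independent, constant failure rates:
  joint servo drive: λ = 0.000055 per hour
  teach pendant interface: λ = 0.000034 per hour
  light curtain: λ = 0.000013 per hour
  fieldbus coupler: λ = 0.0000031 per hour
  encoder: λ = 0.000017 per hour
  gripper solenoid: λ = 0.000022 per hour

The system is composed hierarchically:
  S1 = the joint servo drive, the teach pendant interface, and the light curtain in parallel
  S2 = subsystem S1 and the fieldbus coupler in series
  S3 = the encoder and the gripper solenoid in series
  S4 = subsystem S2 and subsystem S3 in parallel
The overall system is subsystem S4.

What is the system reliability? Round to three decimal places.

0.997

R(joint servo drive) = exp(−0.000055 × 5000) = 0.75957
R(teach pendant interface) = exp(−0.000034 × 5000) = 0.84366
R(light curtain) = exp(−0.000013 × 5000) = 0.93707
R(fieldbus coupler) = exp(−0.0000031 × 5000) = 0.98462
R(encoder) = exp(−0.000017 × 5000) = 0.91851
R(gripper solenoid) = exp(−0.000022 × 5000) = 0.89583
Parallel (joint servo drive, teach pendant interface, and light curtain): 1 − (1 − 0.75957)(1 − 0.84366)(1 − 0.93707) = 0.99763
Series ([0.99763] and fieldbus coupler): 0.99763 × 0.98462 = 0.98229
Series (encoder and gripper solenoid): 0.91851 × 0.89583 = 0.82283
Parallel ([0.98229] and [0.82283]): 1 − (1 − 0.98229)(1 − 0.82283) = 0.997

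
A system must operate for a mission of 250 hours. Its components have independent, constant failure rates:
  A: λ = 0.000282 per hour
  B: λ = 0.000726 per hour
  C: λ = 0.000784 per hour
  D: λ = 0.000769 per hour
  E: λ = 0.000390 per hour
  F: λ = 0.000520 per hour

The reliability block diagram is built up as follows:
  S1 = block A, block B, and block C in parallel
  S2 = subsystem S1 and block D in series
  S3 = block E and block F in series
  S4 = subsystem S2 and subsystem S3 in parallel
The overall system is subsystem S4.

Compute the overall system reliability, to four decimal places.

R(A) = exp(−0.000282 × 250) = 0.931928
R(B) = exp(−0.000726 × 250) = 0.834018
R(C) = exp(−0.000784 × 250) = 0.822012
R(D) = exp(−0.000769 × 250) = 0.825101
R(E) = exp(−0.000390 × 250) = 0.907102
R(F) = exp(−0.000520 × 250) = 0.878095
Parallel (A, B, and C): 1 − (1 − 0.931928)(1 − 0.834018)(1 − 0.822012) = 0.997989
Series ([0.997989] and D): 0.997989 × 0.825101 = 0.823442
Series (E and F): 0.907102 × 0.878095 = 0.796522
Parallel ([0.823442] and [0.796522]): 1 − (1 − 0.823442)(1 − 0.796522) = 0.9641

0.9641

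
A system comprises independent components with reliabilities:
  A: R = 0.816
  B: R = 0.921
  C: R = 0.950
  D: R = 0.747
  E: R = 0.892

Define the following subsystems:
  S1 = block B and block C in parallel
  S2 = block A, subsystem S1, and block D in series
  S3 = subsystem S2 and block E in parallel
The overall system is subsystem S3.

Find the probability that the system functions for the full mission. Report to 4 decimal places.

Parallel (B and C): 1 − (1 − 0.921000)(1 − 0.950000) = 0.996050
Series (A, [0.996050], and D): 0.816000 × 0.996050 × 0.747000 = 0.607144
Parallel ([0.607144] and E): 1 − (1 − 0.607144)(1 − 0.892000) = 0.9576

0.9576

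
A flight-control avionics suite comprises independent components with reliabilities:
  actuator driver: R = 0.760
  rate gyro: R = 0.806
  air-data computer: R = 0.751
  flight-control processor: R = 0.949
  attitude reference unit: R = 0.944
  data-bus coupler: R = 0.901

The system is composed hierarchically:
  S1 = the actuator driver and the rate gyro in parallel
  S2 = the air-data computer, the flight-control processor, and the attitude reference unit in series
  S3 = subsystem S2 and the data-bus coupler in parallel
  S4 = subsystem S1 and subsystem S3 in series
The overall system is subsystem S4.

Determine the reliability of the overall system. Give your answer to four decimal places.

0.9226

Parallel (actuator driver and rate gyro): 1 − (1 − 0.760000)(1 − 0.806000) = 0.953440
Series (air-data computer, flight-control processor, and attitude reference unit): 0.751000 × 0.949000 × 0.944000 = 0.672788
Parallel ([0.672788] and data-bus coupler): 1 − (1 − 0.672788)(1 − 0.901000) = 0.967606
Series ([0.953440] and [0.967606]): 0.953440 × 0.967606 = 0.9226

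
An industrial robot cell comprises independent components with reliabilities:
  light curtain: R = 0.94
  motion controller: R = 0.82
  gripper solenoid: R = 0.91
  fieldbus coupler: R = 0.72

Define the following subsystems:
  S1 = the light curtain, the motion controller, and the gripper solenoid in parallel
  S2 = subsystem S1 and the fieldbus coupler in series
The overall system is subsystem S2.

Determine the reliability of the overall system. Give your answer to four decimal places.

0.7193

Parallel (light curtain, motion controller, and gripper solenoid): 1 − (1 − 0.940000)(1 − 0.820000)(1 − 0.910000) = 0.999028
Series ([0.999028] and fieldbus coupler): 0.999028 × 0.720000 = 0.7193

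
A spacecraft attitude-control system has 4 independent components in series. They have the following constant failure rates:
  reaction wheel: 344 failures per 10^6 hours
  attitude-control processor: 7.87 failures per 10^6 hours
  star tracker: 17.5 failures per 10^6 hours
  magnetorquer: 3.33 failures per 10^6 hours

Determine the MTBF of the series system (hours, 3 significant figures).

2680

Series of exponential components: λ_sys = Σ λ_i
λ_sys = 0.000344 + 0.00000787 + 0.0000175 + 0.00000333 = 3.7270e-04 /h
MTBF = 1 / λ_sys = 2680 h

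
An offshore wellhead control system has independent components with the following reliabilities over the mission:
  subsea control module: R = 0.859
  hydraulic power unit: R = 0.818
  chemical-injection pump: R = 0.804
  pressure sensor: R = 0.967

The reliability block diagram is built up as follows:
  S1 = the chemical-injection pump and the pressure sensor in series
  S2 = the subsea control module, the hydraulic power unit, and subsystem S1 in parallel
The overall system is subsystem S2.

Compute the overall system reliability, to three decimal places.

0.994

Series (chemical-injection pump and pressure sensor): 0.80400 × 0.96700 = 0.77747
Parallel (subsea control module, hydraulic power unit, and [0.77747]): 1 − (1 − 0.85900)(1 − 0.81800)(1 − 0.77747) = 0.994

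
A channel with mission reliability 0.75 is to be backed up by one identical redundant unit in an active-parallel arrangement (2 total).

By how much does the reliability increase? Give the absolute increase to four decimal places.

R_before = 0.75
R_after = 1 − (1 − 0.75)^2 = 0.9375
ΔR = 0.9375 − 0.75 = 0.1875

0.1875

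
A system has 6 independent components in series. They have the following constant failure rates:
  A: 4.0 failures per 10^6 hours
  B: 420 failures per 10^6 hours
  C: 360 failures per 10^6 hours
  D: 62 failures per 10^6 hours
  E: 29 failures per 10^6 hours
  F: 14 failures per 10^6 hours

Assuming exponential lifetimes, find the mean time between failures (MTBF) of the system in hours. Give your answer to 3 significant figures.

Series of exponential components: λ_sys = Σ λ_i
λ_sys = 0.0000040 + 0.00042 + 0.00036 + 0.000062 + 0.000029 + 0.000014 = 8.8900e-04 /h
MTBF = 1 / λ_sys = 1120 h

1120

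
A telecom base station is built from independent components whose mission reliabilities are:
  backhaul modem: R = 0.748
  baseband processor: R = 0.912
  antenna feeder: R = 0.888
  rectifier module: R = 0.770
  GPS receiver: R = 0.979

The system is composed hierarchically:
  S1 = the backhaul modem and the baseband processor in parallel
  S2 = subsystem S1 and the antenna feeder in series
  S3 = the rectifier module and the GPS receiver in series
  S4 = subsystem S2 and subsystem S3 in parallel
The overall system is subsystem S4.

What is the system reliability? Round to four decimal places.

Parallel (backhaul modem and baseband processor): 1 − (1 − 0.748000)(1 − 0.912000) = 0.977824
Series ([0.977824] and antenna feeder): 0.977824 × 0.888000 = 0.868308
Series (rectifier module and GPS receiver): 0.770000 × 0.979000 = 0.753830
Parallel ([0.868308] and [0.753830]): 1 − (1 − 0.868308)(1 − 0.753830) = 0.9676

0.9676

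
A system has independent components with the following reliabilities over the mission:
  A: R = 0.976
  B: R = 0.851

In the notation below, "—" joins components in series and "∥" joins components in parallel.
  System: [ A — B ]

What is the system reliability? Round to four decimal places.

0.8306

Series (A and B): 0.976000 × 0.851000 = 0.8306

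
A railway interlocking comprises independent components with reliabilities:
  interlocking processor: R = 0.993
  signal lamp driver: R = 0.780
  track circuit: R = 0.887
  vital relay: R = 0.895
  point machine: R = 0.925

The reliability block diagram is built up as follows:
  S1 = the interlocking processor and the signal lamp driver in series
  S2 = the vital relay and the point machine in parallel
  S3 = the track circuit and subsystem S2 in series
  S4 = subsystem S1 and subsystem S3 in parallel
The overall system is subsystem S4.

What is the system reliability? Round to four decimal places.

0.9729

Series (interlocking processor and signal lamp driver): 0.993000 × 0.780000 = 0.774540
Parallel (vital relay and point machine): 1 − (1 − 0.895000)(1 − 0.925000) = 0.992125
Series (track circuit and [0.992125]): 0.887000 × 0.992125 = 0.880015
Parallel ([0.774540] and [0.880015]): 1 − (1 − 0.774540)(1 − 0.880015) = 0.9729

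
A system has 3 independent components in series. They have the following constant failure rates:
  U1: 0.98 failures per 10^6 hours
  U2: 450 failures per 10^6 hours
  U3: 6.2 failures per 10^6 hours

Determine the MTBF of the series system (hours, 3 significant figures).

Series of exponential components: λ_sys = Σ λ_i
λ_sys = 0.00000098 + 0.00045 + 0.0000062 = 4.5718e-04 /h
MTBF = 1 / λ_sys = 2190 h

2190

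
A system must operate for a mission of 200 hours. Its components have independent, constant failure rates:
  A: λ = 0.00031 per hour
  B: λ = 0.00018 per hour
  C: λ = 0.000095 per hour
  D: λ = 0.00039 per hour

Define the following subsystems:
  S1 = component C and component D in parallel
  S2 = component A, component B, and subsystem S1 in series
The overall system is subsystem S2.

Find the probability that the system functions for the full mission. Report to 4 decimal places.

0.9054

R(A) = exp(−0.00031 × 200) = 0.939883
R(B) = exp(−0.00018 × 200) = 0.964640
R(C) = exp(−0.000095 × 200) = 0.981179
R(D) = exp(−0.00039 × 200) = 0.924964
Parallel (C and D): 1 − (1 − 0.981179)(1 − 0.924964) = 0.998588
Series (A, B, and [0.998588]): 0.939883 × 0.964640 × 0.998588 = 0.9054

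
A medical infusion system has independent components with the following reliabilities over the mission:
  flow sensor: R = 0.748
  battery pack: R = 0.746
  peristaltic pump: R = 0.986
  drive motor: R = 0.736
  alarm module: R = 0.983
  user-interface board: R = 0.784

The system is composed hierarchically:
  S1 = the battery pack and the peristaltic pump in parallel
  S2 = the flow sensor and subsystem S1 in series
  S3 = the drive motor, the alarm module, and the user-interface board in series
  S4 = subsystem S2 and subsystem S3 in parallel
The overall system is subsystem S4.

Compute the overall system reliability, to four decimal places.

0.8898

Parallel (battery pack and peristaltic pump): 1 − (1 − 0.746000)(1 − 0.986000) = 0.996444
Series (flow sensor and [0.996444]): 0.748000 × 0.996444 = 0.745340
Series (drive motor, alarm module, and user-interface board): 0.736000 × 0.983000 × 0.784000 = 0.567215
Parallel ([0.745340] and [0.567215]): 1 − (1 − 0.745340)(1 − 0.567215) = 0.8898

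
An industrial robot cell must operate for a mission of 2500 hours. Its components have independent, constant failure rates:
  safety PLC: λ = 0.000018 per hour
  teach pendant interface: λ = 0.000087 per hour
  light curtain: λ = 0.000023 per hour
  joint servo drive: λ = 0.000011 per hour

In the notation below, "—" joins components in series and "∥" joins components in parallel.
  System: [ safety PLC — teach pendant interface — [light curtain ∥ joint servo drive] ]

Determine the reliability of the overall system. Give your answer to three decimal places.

0.768

R(safety PLC) = exp(−0.000018 × 2500) = 0.95600
R(teach pendant interface) = exp(−0.000087 × 2500) = 0.80453
R(light curtain) = exp(−0.000023 × 2500) = 0.94412
R(joint servo drive) = exp(−0.000011 × 2500) = 0.97287
Parallel (light curtain and joint servo drive): 1 − (1 − 0.94412)(1 − 0.97287) = 0.99848
Series (safety PLC, teach pendant interface, and [0.99848]): 0.95600 × 0.80453 × 0.99848 = 0.768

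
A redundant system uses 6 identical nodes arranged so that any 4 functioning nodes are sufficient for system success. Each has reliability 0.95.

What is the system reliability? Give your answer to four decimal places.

R = Σ_{i=4}^{6} C(6,i) p^i (1−p)^{6−i} with p = 0.95
C(6,4)·0.95^4·0.05^2 = 0.030544
C(6,5)·0.95^5·0.05^1 = 0.232134
C(6,6)·0.95^6·0.05^0 = 0.735092
Sum = 0.9978

0.9978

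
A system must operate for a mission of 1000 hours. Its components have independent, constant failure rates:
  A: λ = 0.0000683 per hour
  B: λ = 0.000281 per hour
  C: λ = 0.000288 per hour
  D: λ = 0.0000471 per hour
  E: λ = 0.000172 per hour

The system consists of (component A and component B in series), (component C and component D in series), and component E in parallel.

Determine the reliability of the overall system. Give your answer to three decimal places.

0.987

R(A) = exp(−0.0000683 × 1000) = 0.93398
R(B) = exp(−0.000281 × 1000) = 0.75503
R(C) = exp(−0.000288 × 1000) = 0.74976
R(D) = exp(−0.0000471 × 1000) = 0.95399
R(E) = exp(−0.000172 × 1000) = 0.84198
Series (A and B): 0.93398 × 0.75503 = 0.70518
Series (C and D): 0.74976 × 0.95399 = 0.71526
Parallel ([0.70518], [0.71526], and E): 1 − (1 − 0.70518)(1 − 0.71526)(1 − 0.84198) = 0.987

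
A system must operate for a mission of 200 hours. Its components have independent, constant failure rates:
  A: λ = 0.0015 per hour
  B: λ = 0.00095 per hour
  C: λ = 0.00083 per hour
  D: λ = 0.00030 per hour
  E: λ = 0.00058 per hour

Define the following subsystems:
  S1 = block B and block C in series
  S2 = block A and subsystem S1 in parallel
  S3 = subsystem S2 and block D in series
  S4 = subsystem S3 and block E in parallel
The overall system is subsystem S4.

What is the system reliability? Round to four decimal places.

0.9856

R(A) = exp(−0.0015 × 200) = 0.740818
R(B) = exp(−0.00095 × 200) = 0.826959
R(C) = exp(−0.00083 × 200) = 0.847046
R(D) = exp(−0.00030 × 200) = 0.941765
R(E) = exp(−0.00058 × 200) = 0.890475
Series (B and C): 0.826959 × 0.847046 = 0.700472
Parallel (A and [0.700472]): 1 − (1 − 0.740818)(1 − 0.700472) = 0.922368
Series ([0.922368] and D): 0.922368 × 0.941765 = 0.868654
Parallel ([0.868654] and E): 1 − (1 − 0.868654)(1 − 0.890475) = 0.9856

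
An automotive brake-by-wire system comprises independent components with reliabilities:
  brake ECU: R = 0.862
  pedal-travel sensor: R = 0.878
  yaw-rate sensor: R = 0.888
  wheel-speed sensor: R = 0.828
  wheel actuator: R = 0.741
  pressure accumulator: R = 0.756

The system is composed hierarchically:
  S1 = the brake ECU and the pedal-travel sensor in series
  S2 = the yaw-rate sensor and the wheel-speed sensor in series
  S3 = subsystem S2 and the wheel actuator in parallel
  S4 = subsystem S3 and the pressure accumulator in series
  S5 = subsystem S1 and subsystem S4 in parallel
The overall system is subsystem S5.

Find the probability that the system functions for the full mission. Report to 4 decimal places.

0.9281

Series (brake ECU and pedal-travel sensor): 0.862000 × 0.878000 = 0.756836
Series (yaw-rate sensor and wheel-speed sensor): 0.888000 × 0.828000 = 0.735264
Parallel ([0.735264] and wheel actuator): 1 − (1 − 0.735264)(1 − 0.741000) = 0.931433
Series ([0.931433] and pressure accumulator): 0.931433 × 0.756000 = 0.704163
Parallel ([0.756836] and [0.704163]): 1 − (1 − 0.756836)(1 − 0.704163) = 0.9281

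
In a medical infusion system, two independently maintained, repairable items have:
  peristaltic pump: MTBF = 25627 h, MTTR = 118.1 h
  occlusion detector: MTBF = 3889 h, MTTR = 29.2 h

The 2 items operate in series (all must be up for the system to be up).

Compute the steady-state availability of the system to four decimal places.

A(peristaltic pump) = MTBF/(MTBF+MTTR) = 25627/(25627+118.1) = 0.995413
A(occlusion detector) = MTBF/(MTBF+MTTR) = 3889/(3889+29.2) = 0.992548
Series availability: 0.995413 × 0.992548 = 0.9880

0.9880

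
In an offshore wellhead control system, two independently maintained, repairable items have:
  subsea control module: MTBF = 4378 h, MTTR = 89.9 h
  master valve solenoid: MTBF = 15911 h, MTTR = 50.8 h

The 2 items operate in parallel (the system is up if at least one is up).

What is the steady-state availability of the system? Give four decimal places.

0.9999

A(subsea control module) = MTBF/(MTBF+MTTR) = 4378/(4378+89.9) = 0.979879
A(master valve solenoid) = MTBF/(MTBF+MTTR) = 15911/(15911+50.8) = 0.996817
Parallel availability: 1 − (1 − 0.979879)(1 − 0.996817) = 0.9999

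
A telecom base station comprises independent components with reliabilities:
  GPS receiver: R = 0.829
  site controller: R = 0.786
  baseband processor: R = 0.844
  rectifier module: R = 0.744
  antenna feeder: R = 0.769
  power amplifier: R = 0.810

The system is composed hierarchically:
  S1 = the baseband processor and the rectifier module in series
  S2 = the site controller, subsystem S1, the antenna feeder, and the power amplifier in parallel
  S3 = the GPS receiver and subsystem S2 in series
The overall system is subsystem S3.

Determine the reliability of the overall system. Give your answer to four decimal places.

0.8261

Series (baseband processor and rectifier module): 0.844000 × 0.744000 = 0.627936
Parallel (site controller, [0.627936], antenna feeder, and power amplifier): 1 − (1 − 0.786000)(1 − 0.627936)(1 − 0.769000)(1 − 0.810000) = 0.996505
Series (GPS receiver and [0.996505]): 0.829000 × 0.996505 = 0.8261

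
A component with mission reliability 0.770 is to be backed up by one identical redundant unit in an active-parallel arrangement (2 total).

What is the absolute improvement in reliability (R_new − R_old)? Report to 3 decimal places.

0.177

R_before = 0.770
R_after = 1 − (1 − 0.770)^2 = 0.947
ΔR = 0.947 − 0.770 = 0.177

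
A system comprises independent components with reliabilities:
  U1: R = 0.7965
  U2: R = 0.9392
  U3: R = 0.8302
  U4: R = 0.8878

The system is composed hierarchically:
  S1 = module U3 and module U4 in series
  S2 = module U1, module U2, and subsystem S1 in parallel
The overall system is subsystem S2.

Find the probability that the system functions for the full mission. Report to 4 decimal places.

0.9967

Series (U3 and U4): 0.830200 × 0.887800 = 0.737052
Parallel (U1, U2, and [0.737052]): 1 − (1 − 0.796500)(1 − 0.939200)(1 − 0.737052) = 0.9967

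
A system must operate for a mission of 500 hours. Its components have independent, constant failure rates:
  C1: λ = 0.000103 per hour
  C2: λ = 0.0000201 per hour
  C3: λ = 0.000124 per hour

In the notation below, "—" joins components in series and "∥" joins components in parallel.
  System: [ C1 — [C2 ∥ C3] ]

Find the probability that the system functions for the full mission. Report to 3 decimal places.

0.949

R(C1) = exp(−0.000103 × 500) = 0.94980
R(C2) = exp(−0.0000201 × 500) = 0.99000
R(C3) = exp(−0.000124 × 500) = 0.93988
Parallel (C2 and C3): 1 − (1 − 0.99000)(1 − 0.93988) = 0.99940
Series (C1 and [0.99940]): 0.94980 × 0.99940 = 0.949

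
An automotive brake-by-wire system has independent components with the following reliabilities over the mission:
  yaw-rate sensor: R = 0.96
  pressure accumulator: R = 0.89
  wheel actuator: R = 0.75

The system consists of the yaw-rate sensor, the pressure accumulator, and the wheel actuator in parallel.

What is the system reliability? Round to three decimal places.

Parallel (yaw-rate sensor, pressure accumulator, and wheel actuator): 1 − (1 − 0.96000)(1 − 0.89000)(1 − 0.75000) = 0.999

0.999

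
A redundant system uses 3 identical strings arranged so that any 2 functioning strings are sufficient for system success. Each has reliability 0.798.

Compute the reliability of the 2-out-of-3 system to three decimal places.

R = Σ_{i=2}^{3} C(3,i) p^i (1−p)^{3−i} with p = 0.798
C(3,2)·0.798^2·0.202^1 = 0.38590
C(3,3)·0.798^3·0.202^0 = 0.50817
Sum = 0.894

0.894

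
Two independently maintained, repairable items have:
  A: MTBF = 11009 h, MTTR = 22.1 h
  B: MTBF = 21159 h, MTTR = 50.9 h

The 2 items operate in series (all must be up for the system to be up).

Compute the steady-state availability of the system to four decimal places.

0.9956

A(A) = MTBF/(MTBF+MTTR) = 11009/(11009+22.1) = 0.997997
A(B) = MTBF/(MTBF+MTTR) = 21159/(21159+50.9) = 0.997600
Series availability: 0.997997 × 0.997600 = 0.9956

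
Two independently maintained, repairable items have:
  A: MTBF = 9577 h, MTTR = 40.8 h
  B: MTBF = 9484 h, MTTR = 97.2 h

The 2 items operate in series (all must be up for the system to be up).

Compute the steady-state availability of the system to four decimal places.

0.9857

A(A) = MTBF/(MTBF+MTTR) = 9577/(9577+40.8) = 0.995758
A(B) = MTBF/(MTBF+MTTR) = 9484/(9484+97.2) = 0.989855
Series availability: 0.995758 × 0.989855 = 0.9857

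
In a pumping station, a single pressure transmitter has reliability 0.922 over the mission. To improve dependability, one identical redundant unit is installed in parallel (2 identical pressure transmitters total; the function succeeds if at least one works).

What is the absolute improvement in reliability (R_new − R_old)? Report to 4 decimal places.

0.0719

R_before = 0.922
R_after = 1 − (1 − 0.922)^2 = 0.9939
ΔR = 0.9939 − 0.922 = 0.0719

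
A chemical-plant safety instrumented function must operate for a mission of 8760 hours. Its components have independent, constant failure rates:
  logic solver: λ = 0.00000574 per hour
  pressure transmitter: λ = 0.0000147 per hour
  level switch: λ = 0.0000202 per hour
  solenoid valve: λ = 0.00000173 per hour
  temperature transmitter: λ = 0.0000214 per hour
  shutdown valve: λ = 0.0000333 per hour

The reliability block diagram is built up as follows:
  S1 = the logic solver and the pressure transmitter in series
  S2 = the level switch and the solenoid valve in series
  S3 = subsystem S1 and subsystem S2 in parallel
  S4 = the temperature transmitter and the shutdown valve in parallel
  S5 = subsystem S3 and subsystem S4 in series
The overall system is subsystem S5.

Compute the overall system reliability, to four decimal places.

R(logic solver) = exp(−0.00000574 × 8760) = 0.950961
R(pressure transmitter) = exp(−0.0000147 × 8760) = 0.879174
R(level switch) = exp(−0.0000202 × 8760) = 0.837820
R(solenoid valve) = exp(−0.00000173 × 8760) = 0.984959
R(temperature transmitter) = exp(−0.0000214 × 8760) = 0.829059
R(shutdown valve) = exp(−0.0000333 × 8760) = 0.746987
Series (logic solver and pressure transmitter): 0.950961 × 0.879174 = 0.836060
Series (level switch and solenoid valve): 0.837820 × 0.984959 = 0.825218
Parallel ([0.836060] and [0.825218]): 1 − (1 − 0.836060)(1 − 0.825218) = 0.971346
Parallel (temperature transmitter and shutdown valve): 1 − (1 − 0.829059)(1 − 0.746987) = 0.956750
Series ([0.971346] and [0.956750]): 0.971346 × 0.956750 = 0.9293

0.9293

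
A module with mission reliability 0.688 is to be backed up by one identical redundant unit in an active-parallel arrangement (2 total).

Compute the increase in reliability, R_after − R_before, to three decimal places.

0.215

R_before = 0.688
R_after = 1 − (1 − 0.688)^2 = 0.903
ΔR = 0.903 − 0.688 = 0.215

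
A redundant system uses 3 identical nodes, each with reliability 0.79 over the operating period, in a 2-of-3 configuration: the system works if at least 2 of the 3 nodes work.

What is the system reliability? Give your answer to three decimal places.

R = Σ_{i=2}^{3} C(3,i) p^i (1−p)^{3−i} with p = 0.79
C(3,2)·0.79^2·0.21^1 = 0.39318
C(3,3)·0.79^3·0.21^0 = 0.49304
Sum = 0.886

0.886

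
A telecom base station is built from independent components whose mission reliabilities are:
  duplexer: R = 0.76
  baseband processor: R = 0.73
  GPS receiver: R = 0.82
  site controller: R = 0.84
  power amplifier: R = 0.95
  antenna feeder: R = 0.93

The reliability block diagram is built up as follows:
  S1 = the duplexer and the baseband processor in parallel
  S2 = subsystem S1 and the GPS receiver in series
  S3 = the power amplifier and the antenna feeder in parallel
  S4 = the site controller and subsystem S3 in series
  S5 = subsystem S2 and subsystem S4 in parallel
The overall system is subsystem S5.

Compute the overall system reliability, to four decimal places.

Parallel (duplexer and baseband processor): 1 − (1 − 0.760000)(1 − 0.730000) = 0.935200
Series ([0.935200] and GPS receiver): 0.935200 × 0.820000 = 0.766864
Parallel (power amplifier and antenna feeder): 1 − (1 − 0.950000)(1 − 0.930000) = 0.996500
Series (site controller and [0.996500]): 0.840000 × 0.996500 = 0.837060
Parallel ([0.766864] and [0.837060]): 1 − (1 − 0.766864)(1 − 0.837060) = 0.9620

0.9620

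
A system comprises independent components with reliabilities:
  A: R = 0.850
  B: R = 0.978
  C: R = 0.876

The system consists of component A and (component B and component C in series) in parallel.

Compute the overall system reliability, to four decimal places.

0.9785

Series (B and C): 0.978000 × 0.876000 = 0.856728
Parallel (A and [0.856728]): 1 − (1 − 0.850000)(1 − 0.856728) = 0.9785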